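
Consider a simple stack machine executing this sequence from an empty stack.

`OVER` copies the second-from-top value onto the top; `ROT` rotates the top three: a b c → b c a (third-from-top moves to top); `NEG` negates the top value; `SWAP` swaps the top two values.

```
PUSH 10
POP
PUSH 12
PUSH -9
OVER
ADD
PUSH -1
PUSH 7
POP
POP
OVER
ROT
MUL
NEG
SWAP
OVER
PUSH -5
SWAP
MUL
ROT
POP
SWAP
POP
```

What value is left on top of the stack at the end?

PUSH 10 : 10
POP     : (empty)
PUSH 12 : 12
PUSH -9 : 12 -9
OVER    : 12 -9 12
ADD     : 12 3
PUSH -1 : 12 3 -1
PUSH 7  : 12 3 -1 7
POP     : 12 3 -1
POP     : 12 3
OVER    : 12 3 12
ROT     : 3 12 12
MUL     : 3 144
NEG     : 3 -144
SWAP    : -144 3
OVER    : -144 3 -144
PUSH -5 : -144 3 -144 -5
SWAP    : -144 3 -5 -144
MUL     : -144 3 720
ROT     : 3 720 -144
POP     : 3 720
SWAP    : 720 3
POP     : 720

720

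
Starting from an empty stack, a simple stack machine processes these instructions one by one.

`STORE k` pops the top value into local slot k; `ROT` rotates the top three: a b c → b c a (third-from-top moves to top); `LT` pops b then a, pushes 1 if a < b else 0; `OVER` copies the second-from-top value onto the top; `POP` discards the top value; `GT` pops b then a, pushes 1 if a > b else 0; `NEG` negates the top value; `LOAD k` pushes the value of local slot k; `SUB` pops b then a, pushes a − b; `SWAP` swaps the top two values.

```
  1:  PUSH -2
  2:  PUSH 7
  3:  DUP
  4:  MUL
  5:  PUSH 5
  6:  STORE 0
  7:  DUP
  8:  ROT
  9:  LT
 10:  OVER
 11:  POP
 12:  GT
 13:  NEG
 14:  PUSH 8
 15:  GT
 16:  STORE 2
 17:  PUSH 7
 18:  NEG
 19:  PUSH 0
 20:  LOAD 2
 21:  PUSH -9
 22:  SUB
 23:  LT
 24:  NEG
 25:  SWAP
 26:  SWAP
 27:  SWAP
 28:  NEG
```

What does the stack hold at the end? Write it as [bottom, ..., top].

[-1, 7]

PUSH -2 -> [-2]
PUSH 7  -> [-2, 7]
DUP     -> [-2, 7, 7]
MUL     -> [-2, 49]
PUSH 5  -> [-2, 49, 5]
STORE 0 -> [-2, 49]
DUP     -> [-2, 49, 49]
ROT     -> [49, 49, -2]
LT      -> [49, 0]
OVER    -> [49, 0, 49]
POP     -> [49, 0]
GT      -> [1]
NEG     -> [-1]
PUSH 8  -> [-1, 8]
GT      -> [0]
STORE 2 -> []
PUSH 7  -> [7]
NEG     -> [-7]
PUSH 0  -> [-7, 0]
LOAD 2  -> [-7, 0, 0]
PUSH -9 -> [-7, 0, 0, -9]
SUB     -> [-7, 0, 9]
LT      -> [-7, 1]
NEG     -> [-7, -1]
SWAP    -> [-1, -7]
SWAP    -> [-7, -1]
SWAP    -> [-1, -7]
NEG     -> [-1, 7]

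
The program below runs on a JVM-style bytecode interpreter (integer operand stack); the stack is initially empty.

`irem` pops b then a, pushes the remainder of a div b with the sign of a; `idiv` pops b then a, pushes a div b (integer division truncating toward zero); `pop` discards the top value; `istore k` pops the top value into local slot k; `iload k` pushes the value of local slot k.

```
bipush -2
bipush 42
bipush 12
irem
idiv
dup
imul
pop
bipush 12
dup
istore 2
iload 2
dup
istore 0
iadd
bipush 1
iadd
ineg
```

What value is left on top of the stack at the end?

-25

bipush -2 → [-2]
bipush 42 → [-2, 42]
bipush 12 → [-2, 42, 12]
irem      → [-2, 6]
idiv      → [0]
dup       → [0, 0]
imul      → [0]
pop       → []
bipush 12 → [12]
dup       → [12, 12]
istore 2  → [12]
iload 2   → [12, 12]
dup       → [12, 12, 12]
istore 0  → [12, 12]
iadd      → [24]
bipush 1  → [24, 1]
iadd      → [25]
ineg      → [-25]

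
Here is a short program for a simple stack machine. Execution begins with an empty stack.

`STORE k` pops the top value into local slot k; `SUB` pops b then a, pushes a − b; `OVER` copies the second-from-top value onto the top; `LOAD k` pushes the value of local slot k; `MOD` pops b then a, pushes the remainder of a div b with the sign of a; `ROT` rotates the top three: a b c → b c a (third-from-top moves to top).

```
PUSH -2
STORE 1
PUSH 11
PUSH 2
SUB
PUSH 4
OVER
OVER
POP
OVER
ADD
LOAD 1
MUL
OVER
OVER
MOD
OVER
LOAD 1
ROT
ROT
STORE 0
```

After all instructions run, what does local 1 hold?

PUSH -2 -> [-2]
STORE 1 -> []
PUSH 11 -> [11]
PUSH 2  -> [11, 2]
SUB     -> [9]
PUSH 4  -> [9, 4]
OVER    -> [9, 4, 9]
OVER    -> [9, 4, 9, 4]
POP     -> [9, 4, 9]
OVER    -> [9, 4, 9, 4]
ADD     -> [9, 4, 13]
LOAD 1  -> [9, 4, 13, -2]
MUL     -> [9, 4, -26]
OVER    -> [9, 4, -26, 4]
OVER    -> [9, 4, -26, 4, -26]
MOD     -> [9, 4, -26, 4]
OVER    -> [9, 4, -26, 4, -26]
LOAD 1  -> [9, 4, -26, 4, -26, -2]
ROT     -> [9, 4, -26, -26, -2, 4]
ROT     -> [9, 4, -26, -2, 4, -26]
STORE 0 -> [9, 4, -26, -2, 4]

-2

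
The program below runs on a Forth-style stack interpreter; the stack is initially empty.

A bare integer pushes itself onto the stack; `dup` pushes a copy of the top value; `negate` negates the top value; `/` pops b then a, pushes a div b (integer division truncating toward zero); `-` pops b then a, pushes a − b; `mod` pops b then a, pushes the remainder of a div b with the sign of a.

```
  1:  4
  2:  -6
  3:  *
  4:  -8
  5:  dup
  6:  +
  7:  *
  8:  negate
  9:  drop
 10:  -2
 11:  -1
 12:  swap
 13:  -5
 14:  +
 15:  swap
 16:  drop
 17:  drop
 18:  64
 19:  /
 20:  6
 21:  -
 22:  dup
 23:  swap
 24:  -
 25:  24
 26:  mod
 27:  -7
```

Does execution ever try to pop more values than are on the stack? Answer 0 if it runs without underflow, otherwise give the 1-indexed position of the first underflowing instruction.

4      -> [4]
-6     -> [4, -6]
*      -> [-24]
-8     -> [-24, -8]
dup    -> [-24, -8, -8]
+      -> [-24, -16]
*      -> [384]
negate -> [-384]
drop   -> []
-2     -> [-2]
-1     -> [-2, -1]
swap   -> [-1, -2]
-5     -> [-1, -2, -5]
+      -> [-1, -7]
swap   -> [-7, -1]
drop   -> [-7]
drop   -> []
64     -> [64]
/  — needs 2 operands, stack has 1 → underflow

19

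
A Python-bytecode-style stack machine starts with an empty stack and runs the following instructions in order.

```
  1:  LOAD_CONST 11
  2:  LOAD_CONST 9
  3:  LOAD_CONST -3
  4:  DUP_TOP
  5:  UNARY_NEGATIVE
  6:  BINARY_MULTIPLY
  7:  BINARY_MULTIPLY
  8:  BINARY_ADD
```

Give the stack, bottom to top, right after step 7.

[11, -81]

LOAD_CONST 11   → [11]
LOAD_CONST 9    → [11, 9]
LOAD_CONST -3   → [11, 9, -3]
DUP_TOP         → [11, 9, -3, -3]
UNARY_NEGATIVE  → [11, 9, -3, 3]
BINARY_MULTIPLY → [11, 9, -9]
BINARY_MULTIPLY → [11, -81]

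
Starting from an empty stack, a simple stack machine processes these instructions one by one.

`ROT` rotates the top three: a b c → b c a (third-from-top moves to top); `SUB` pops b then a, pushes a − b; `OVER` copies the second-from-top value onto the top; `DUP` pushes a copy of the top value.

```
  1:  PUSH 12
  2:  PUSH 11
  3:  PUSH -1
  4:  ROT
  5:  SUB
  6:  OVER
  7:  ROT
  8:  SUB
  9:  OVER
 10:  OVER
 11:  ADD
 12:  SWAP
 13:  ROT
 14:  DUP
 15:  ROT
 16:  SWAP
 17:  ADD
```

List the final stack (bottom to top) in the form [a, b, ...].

[-13, -13, -13]

PUSH 12  [12]
PUSH 11  [12, 11]
PUSH -1  [12, 11, -1]
ROT      [11, -1, 12]
SUB      [11, -13]
OVER     [11, -13, 11]
ROT      [-13, 11, 11]
SUB      [-13, 0]
OVER     [-13, 0, -13]
OVER     [-13, 0, -13, 0]
ADD      [-13, 0, -13]
SWAP     [-13, -13, 0]
ROT      [-13, 0, -13]
DUP      [-13, 0, -13, -13]
ROT      [-13, -13, -13, 0]
SWAP     [-13, -13, 0, -13]
ADD      [-13, -13, -13]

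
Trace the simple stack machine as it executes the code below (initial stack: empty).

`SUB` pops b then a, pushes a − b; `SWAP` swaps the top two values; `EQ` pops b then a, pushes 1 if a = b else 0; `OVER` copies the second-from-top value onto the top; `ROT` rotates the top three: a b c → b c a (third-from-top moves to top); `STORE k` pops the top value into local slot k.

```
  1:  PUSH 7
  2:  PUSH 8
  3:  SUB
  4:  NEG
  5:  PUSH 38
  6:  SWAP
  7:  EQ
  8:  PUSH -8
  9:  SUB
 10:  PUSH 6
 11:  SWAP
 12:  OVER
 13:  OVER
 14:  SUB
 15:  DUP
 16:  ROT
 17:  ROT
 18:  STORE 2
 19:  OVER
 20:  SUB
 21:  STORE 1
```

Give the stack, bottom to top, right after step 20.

[6, -2, 10]

PUSH 7   [7]
PUSH 8   [7, 8]
SUB      [-1]
NEG      [1]
PUSH 38  [1, 38]
SWAP     [38, 1]
EQ       [0]
PUSH -8  [0, -8]
SUB      [8]
PUSH 6   [8, 6]
SWAP     [6, 8]
OVER     [6, 8, 6]
OVER     [6, 8, 6, 8]
SUB      [6, 8, -2]
DUP      [6, 8, -2, -2]
ROT      [6, -2, -2, 8]
ROT      [6, -2, 8, -2]
STORE 2  [6, -2, 8]
OVER     [6, -2, 8, -2]
SUB      [6, -2, 10]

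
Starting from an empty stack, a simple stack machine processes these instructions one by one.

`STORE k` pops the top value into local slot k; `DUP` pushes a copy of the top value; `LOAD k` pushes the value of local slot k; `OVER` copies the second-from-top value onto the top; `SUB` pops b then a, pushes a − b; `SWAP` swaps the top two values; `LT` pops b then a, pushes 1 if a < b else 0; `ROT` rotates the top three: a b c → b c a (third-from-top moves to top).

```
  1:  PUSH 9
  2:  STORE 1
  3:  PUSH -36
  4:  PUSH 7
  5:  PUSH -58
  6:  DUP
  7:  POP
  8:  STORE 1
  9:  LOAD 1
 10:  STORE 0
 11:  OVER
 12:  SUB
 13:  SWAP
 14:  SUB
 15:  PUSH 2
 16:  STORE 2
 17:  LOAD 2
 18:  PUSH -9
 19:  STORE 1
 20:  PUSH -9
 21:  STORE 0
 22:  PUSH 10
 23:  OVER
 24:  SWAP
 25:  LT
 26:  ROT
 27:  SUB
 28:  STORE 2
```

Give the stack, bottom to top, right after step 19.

[79, 2]

PUSH 9   -> [9]
STORE 1  -> []
PUSH -36 -> [-36]
PUSH 7   -> [-36, 7]
PUSH -58 -> [-36, 7, -58]
DUP      -> [-36, 7, -58, -58]
POP      -> [-36, 7, -58]
STORE 1  -> [-36, 7]
LOAD 1   -> [-36, 7, -58]
STORE 0  -> [-36, 7]
OVER     -> [-36, 7, -36]
SUB      -> [-36, 43]
SWAP     -> [43, -36]
SUB      -> [79]
PUSH 2   -> [79, 2]
STORE 2  -> [79]
LOAD 2   -> [79, 2]
PUSH -9  -> [79, 2, -9]
STORE 1  -> [79, 2]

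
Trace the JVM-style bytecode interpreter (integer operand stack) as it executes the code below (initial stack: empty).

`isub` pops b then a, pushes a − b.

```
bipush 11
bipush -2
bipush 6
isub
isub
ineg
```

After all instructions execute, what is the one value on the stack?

bipush 11  [11]
bipush -2  [11, -2]
bipush 6   [11, -2, 6]
isub       [11, -8]
isub       [19]
ineg       [-19]

-19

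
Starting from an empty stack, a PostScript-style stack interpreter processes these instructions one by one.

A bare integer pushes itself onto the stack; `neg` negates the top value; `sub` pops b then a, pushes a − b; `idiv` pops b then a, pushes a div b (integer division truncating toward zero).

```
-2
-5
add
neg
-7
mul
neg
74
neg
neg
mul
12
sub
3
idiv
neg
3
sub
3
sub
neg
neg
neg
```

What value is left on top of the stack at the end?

1210

-2   → -2
-5   → -2 -5
add  → -7
neg  → 7
-7   → 7 -7
mul  → -49
neg  → 49
74   → 49 74
neg  → 49 -74
neg  → 49 74
mul  → 3626
12   → 3626 12
sub  → 3614
3    → 3614 3
idiv → 1204
neg  → -1204
3    → -1204 3
sub  → -1207
3    → -1207 3
sub  → -1210
neg  → 1210
neg  → -1210
neg  → 1210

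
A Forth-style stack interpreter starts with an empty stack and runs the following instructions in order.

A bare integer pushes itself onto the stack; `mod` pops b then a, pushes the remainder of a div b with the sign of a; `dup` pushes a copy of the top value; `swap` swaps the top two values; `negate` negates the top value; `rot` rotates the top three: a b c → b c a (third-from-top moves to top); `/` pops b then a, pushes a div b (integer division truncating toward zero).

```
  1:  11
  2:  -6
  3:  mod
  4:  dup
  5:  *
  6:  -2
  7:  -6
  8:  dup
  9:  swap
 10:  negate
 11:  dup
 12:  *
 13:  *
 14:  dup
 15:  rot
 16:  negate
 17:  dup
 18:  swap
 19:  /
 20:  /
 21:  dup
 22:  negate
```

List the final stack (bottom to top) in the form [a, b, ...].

[25, -216, -216, 216]

11     → 11
-6     → 11 -6
mod    → 5
dup    → 5 5
*      → 25
-2     → 25 -2
-6     → 25 -2 -6
dup    → 25 -2 -6 -6
swap   → 25 -2 -6 -6
negate → 25 -2 -6 6
dup    → 25 -2 -6 6 6
*      → 25 -2 -6 36
*      → 25 -2 -216
dup    → 25 -2 -216 -216
rot    → 25 -216 -216 -2
negate → 25 -216 -216 2
dup    → 25 -216 -216 2 2
swap   → 25 -216 -216 2 2
/      → 25 -216 -216 1
/      → 25 -216 -216
dup    → 25 -216 -216 -216
negate → 25 -216 -216 216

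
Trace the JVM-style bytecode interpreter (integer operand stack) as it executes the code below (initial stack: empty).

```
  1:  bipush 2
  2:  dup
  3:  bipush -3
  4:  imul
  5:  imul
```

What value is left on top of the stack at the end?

bipush 2   [2]
dup        [2, 2]
bipush -3  [2, 2, -3]
imul       [2, -6]
imul       [-12]

-12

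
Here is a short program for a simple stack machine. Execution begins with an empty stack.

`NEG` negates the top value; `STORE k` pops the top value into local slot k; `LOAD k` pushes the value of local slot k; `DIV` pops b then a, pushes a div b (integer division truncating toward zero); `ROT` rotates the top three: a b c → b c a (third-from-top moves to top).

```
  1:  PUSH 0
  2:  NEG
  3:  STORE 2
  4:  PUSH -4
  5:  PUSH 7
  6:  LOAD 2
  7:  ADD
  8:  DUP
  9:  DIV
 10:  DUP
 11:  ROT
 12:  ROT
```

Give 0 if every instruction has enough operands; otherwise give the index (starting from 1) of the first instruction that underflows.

PUSH 0  -> [0]
NEG     -> [0]
STORE 2 -> []
PUSH -4 -> [-4]
PUSH 7  -> [-4, 7]
LOAD 2  -> [-4, 7, 0]
ADD     -> [-4, 7]
DUP     -> [-4, 7, 7]
DIV     -> [-4, 1]
DUP     -> [-4, 1, 1]
ROT     -> [1, 1, -4]
ROT     -> [1, -4, 1]

0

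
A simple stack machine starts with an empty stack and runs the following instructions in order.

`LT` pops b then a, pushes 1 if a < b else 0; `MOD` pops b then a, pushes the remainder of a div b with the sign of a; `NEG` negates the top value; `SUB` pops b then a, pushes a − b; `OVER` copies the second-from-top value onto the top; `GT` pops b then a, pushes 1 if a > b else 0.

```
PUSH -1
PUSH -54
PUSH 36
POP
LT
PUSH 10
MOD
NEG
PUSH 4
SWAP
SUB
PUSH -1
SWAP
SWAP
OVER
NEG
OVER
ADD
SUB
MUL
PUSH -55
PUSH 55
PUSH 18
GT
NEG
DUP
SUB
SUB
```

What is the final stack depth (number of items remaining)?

PUSH -1  → [-1]
PUSH -54 → [-1, -54]
PUSH 36  → [-1, -54, 36]
POP      → [-1, -54]
LT       → [0]
PUSH 10  → [0, 10]
MOD      → [0]
NEG      → [0]
PUSH 4   → [0, 4]
SWAP     → [4, 0]
SUB      → [4]
PUSH -1  → [4, -1]
SWAP     → [-1, 4]
SWAP     → [4, -1]
OVER     → [4, -1, 4]
NEG      → [4, -1, -4]
OVER     → [4, -1, -4, -1]
ADD      → [4, -1, -5]
SUB      → [4, 4]
MUL      → [16]
PUSH -55 → [16, -55]
PUSH 55  → [16, -55, 55]
PUSH 18  → [16, -55, 55, 18]
GT       → [16, -55, 1]
NEG      → [16, -55, -1]
DUP      → [16, -55, -1, -1]
SUB      → [16, -55, 0]
SUB      → [16, -55]

2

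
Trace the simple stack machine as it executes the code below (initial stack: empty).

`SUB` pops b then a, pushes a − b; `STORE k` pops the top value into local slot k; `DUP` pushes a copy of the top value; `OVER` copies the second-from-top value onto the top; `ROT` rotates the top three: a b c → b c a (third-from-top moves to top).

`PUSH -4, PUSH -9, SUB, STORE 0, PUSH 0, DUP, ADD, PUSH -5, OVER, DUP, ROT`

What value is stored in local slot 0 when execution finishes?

PUSH -4 -> -4
PUSH -9 -> -4 -9
SUB     -> 5
STORE 0 -> (empty)
PUSH 0  -> 0
DUP     -> 0 0
ADD     -> 0
PUSH -5 -> 0 -5
OVER    -> 0 -5 0
DUP     -> 0 -5 0 0
ROT     -> 0 0 0 -5

5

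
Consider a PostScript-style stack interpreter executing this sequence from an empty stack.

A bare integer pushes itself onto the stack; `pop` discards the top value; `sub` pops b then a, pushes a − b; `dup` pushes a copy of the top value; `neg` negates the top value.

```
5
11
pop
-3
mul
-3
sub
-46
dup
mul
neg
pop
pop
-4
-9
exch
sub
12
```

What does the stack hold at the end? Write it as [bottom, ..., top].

[-5, 12]

5     5
11    5 11
pop   5
-3    5 -3
mul   -15
-3    -15 -3
sub   -12
-46   -12 -46
dup   -12 -46 -46
mul   -12 2116
neg   -12 -2116
pop   -12
pop   (empty)
-4    -4
-9    -4 -9
exch  -9 -4
sub   -5
12    -5 12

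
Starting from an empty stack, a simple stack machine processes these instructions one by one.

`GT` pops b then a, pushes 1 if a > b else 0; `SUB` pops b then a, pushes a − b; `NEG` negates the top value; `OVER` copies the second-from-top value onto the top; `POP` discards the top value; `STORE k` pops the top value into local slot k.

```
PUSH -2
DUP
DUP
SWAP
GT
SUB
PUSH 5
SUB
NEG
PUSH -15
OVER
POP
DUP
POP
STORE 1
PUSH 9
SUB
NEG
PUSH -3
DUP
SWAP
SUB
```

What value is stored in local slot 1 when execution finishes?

-15

PUSH -2  -> -2
DUP      -> -2 -2
DUP      -> -2 -2 -2
SWAP     -> -2 -2 -2
GT       -> -2 0
SUB      -> -2
PUSH 5   -> -2 5
SUB      -> -7
NEG      -> 7
PUSH -15 -> 7 -15
OVER     -> 7 -15 7
POP      -> 7 -15
DUP      -> 7 -15 -15
POP      -> 7 -15
STORE 1  -> 7
PUSH 9   -> 7 9
SUB      -> -2
NEG      -> 2
PUSH -3  -> 2 -3
DUP      -> 2 -3 -3
SWAP     -> 2 -3 -3
SUB      -> 2 0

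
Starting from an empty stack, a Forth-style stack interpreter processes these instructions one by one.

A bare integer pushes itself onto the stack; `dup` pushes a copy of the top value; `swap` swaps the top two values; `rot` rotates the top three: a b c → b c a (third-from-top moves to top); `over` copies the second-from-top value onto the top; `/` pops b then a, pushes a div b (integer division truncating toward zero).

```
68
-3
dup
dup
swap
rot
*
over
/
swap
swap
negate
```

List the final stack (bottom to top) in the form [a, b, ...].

[68, -3, 3]

68      68
-3      68 -3
dup     68 -3 -3
dup     68 -3 -3 -3
swap    68 -3 -3 -3
rot     68 -3 -3 -3
*       68 -3 9
over    68 -3 9 -3
/       68 -3 -3
swap    68 -3 -3
swap    68 -3 -3
negate  68 -3 3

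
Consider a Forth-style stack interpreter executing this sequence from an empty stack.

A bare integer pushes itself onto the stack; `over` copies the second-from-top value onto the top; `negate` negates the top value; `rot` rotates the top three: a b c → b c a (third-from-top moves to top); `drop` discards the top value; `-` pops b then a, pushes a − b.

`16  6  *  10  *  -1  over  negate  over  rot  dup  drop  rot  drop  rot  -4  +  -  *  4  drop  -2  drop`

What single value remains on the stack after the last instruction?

16      16
6       16 6
*       96
10      96 10
*       960
-1      960 -1
over    960 -1 960
negate  960 -1 -960
over    960 -1 -960 -1
rot     960 -960 -1 -1
dup     960 -960 -1 -1 -1
drop    960 -960 -1 -1
rot     960 -1 -1 -960
drop    960 -1 -1
rot     -1 -1 960
-4      -1 -1 960 -4
+       -1 -1 956
-       -1 -957
*       957
4       957 4
drop    957
-2      957 -2
drop    957

957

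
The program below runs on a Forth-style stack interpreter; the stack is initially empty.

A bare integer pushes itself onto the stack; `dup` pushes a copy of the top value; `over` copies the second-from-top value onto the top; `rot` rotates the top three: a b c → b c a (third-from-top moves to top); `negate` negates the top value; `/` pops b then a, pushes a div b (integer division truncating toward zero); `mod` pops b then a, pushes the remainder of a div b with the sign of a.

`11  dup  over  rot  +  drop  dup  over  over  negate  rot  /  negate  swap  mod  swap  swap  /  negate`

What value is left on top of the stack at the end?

-11

11     → [11]
dup    → [11, 11]
over   → [11, 11, 11]
rot    → [11, 11, 11]
+      → [11, 22]
drop   → [11]
dup    → [11, 11]
over   → [11, 11, 11]
over   → [11, 11, 11, 11]
negate → [11, 11, 11, -11]
rot    → [11, 11, -11, 11]
/      → [11, 11, -1]
negate → [11, 11, 1]
swap   → [11, 1, 11]
mod    → [11, 1]
swap   → [1, 11]
swap   → [11, 1]
/      → [11]
negate → [-11]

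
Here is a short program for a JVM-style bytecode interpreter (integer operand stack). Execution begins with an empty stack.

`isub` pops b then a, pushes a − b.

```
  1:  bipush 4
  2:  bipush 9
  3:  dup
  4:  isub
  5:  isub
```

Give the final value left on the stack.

bipush 4 : 4
bipush 9 : 4 9
dup      : 4 9 9
isub     : 4 0
isub     : 4

4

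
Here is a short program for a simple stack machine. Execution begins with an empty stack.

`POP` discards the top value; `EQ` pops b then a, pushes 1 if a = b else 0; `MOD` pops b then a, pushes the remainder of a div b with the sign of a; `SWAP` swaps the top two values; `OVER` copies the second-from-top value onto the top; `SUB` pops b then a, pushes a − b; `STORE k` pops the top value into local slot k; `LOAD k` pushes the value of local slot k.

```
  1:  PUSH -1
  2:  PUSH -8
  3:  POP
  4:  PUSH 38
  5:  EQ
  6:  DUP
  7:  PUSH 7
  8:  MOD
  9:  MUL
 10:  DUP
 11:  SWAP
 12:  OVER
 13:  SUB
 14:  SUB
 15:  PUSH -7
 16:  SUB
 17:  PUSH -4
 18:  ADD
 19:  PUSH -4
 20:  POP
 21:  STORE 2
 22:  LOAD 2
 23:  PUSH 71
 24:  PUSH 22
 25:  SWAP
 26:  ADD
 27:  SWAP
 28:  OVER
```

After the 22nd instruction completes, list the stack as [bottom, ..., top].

[3]

PUSH -1 → [-1]
PUSH -8 → [-1, -8]
POP     → [-1]
PUSH 38 → [-1, 38]
EQ      → [0]
DUP     → [0, 0]
PUSH 7  → [0, 0, 7]
MOD     → [0, 0]
MUL     → [0]
DUP     → [0, 0]
SWAP    → [0, 0]
OVER    → [0, 0, 0]
SUB     → [0, 0]
SUB     → [0]
PUSH -7 → [0, -7]
SUB     → [7]
PUSH -4 → [7, -4]
ADD     → [3]
PUSH -4 → [3, -4]
POP     → [3]
STORE 2 → []
LOAD 2  → [3]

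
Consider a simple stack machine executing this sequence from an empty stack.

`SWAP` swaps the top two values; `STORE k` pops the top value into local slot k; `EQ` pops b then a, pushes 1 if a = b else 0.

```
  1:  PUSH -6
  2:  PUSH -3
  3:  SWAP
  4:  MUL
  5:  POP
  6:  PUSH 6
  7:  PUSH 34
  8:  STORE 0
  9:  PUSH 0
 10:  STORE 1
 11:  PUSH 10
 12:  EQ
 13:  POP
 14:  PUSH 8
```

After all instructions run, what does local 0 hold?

34

PUSH -6 : -6
PUSH -3 : -6 -3
SWAP    : -3 -6
MUL     : 18
POP     : (empty)
PUSH 6  : 6
PUSH 34 : 6 34
STORE 0 : 6
PUSH 0  : 6 0
STORE 1 : 6
PUSH 10 : 6 10
EQ      : 0
POP     : (empty)
PUSH 8  : 8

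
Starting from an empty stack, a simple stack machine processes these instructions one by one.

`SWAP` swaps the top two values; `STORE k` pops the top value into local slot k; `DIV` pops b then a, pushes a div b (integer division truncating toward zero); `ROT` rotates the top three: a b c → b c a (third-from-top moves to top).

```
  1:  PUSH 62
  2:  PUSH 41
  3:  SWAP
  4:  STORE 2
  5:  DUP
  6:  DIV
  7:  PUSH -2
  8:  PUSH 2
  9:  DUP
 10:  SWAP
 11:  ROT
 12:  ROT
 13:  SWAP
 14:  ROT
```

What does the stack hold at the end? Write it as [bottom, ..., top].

[1, 2, -2, 2]

PUSH 62 : [62]
PUSH 41 : [62, 41]
SWAP    : [41, 62]
STORE 2 : [41]
DUP     : [41, 41]
DIV     : [1]
PUSH -2 : [1, -2]
PUSH 2  : [1, -2, 2]
DUP     : [1, -2, 2, 2]
SWAP    : [1, -2, 2, 2]
ROT     : [1, 2, 2, -2]
ROT     : [1, 2, -2, 2]
SWAP    : [1, 2, 2, -2]
ROT     : [1, 2, -2, 2]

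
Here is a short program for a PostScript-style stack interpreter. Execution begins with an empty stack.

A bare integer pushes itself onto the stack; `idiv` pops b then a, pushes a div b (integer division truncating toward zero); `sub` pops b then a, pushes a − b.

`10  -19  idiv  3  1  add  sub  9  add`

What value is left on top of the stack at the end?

5

10   → 10
-19  → 10 -19
idiv → 0
3    → 0 3
1    → 0 3 1
add  → 0 4
sub  → -4
9    → -4 9
add  → 5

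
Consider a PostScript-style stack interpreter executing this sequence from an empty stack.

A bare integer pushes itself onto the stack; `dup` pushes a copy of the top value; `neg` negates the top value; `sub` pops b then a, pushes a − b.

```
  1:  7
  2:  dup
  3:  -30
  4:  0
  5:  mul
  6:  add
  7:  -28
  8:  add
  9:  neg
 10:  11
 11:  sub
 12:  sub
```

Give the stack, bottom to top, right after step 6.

7   -> [7]
dup -> [7, 7]
-30 -> [7, 7, -30]
0   -> [7, 7, -30, 0]
mul -> [7, 7, 0]
add -> [7, 7]

[7, 7]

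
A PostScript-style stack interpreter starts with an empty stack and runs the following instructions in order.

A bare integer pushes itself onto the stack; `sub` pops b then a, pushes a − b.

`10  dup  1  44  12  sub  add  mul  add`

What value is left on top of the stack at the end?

10  → 10
dup → 10 10
1   → 10 10 1
44  → 10 10 1 44
12  → 10 10 1 44 12
sub → 10 10 1 32
add → 10 10 33
mul → 10 330
add → 340

340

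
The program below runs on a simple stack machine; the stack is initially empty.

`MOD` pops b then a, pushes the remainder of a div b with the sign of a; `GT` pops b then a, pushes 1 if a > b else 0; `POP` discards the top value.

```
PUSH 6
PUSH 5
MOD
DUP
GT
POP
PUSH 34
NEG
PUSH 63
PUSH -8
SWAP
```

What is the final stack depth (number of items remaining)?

PUSH 6   [6]
PUSH 5   [6, 5]
MOD      [1]
DUP      [1, 1]
GT       [0]
POP      []
PUSH 34  [34]
NEG      [-34]
PUSH 63  [-34, 63]
PUSH -8  [-34, 63, -8]
SWAP     [-34, -8, 63]

3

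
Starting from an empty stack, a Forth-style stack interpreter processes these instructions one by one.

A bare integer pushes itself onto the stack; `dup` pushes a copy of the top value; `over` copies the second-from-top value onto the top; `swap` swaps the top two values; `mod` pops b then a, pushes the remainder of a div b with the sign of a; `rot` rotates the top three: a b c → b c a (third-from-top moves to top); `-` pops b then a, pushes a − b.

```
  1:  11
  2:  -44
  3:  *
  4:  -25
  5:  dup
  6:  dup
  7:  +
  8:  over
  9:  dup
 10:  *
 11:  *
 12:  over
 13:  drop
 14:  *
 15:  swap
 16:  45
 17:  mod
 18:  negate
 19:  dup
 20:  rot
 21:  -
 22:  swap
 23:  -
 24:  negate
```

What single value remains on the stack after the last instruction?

11     : [11]
-44    : [11, -44]
*      : [-484]
-25    : [-484, -25]
dup    : [-484, -25, -25]
dup    : [-484, -25, -25, -25]
+      : [-484, -25, -50]
over   : [-484, -25, -50, -25]
dup    : [-484, -25, -50, -25, -25]
*      : [-484, -25, -50, 625]
*      : [-484, -25, -31250]
over   : [-484, -25, -31250, -25]
drop   : [-484, -25, -31250]
*      : [-484, 781250]
swap   : [781250, -484]
45     : [781250, -484, 45]
mod    : [781250, -34]
negate : [781250, 34]
dup    : [781250, 34, 34]
rot    : [34, 34, 781250]
-      : [34, -781216]
swap   : [-781216, 34]
-      : [-781250]
negate : [781250]

781250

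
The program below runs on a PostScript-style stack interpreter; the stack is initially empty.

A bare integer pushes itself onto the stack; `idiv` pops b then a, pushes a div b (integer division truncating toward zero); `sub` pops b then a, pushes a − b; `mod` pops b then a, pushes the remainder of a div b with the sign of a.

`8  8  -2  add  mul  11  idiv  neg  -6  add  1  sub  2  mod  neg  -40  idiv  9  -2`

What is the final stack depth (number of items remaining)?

8     [8]
8     [8, 8]
-2    [8, 8, -2]
add   [8, 6]
mul   [48]
11    [48, 11]
idiv  [4]
neg   [-4]
-6    [-4, -6]
add   [-10]
1     [-10, 1]
sub   [-11]
2     [-11, 2]
mod   [-1]
neg   [1]
-40   [1, -40]
idiv  [0]
9     [0, 9]
-2    [0, 9, -2]

3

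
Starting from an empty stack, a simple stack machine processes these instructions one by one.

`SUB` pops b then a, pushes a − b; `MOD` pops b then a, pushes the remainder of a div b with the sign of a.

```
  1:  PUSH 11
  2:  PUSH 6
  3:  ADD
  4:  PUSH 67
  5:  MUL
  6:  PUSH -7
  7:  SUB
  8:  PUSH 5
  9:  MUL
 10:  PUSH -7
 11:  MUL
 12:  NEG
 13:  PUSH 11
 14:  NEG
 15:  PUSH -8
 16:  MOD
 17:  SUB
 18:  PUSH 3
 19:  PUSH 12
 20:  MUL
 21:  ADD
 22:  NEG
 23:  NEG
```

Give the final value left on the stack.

PUSH 11  11
PUSH 6   11 6
ADD      17
PUSH 67  17 67
MUL      1139
PUSH -7  1139 -7
SUB      1146
PUSH 5   1146 5
MUL      5730
PUSH -7  5730 -7
MUL      -40110
NEG      40110
PUSH 11  40110 11
NEG      40110 -11
PUSH -8  40110 -11 -8
MOD      40110 -3
SUB      40113
PUSH 3   40113 3
PUSH 12  40113 3 12
MUL      40113 36
ADD      40149
NEG      -40149
NEG      40149

40149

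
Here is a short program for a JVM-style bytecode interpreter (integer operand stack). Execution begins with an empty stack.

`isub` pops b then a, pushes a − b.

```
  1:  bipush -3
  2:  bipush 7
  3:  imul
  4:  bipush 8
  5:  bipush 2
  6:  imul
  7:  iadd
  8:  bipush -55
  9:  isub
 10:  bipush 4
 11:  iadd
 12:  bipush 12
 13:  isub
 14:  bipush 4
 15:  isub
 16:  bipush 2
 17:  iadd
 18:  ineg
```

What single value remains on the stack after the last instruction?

bipush -3  -> [-3]
bipush 7   -> [-3, 7]
imul       -> [-21]
bipush 8   -> [-21, 8]
bipush 2   -> [-21, 8, 2]
imul       -> [-21, 16]
iadd       -> [-5]
bipush -55 -> [-5, -55]
isub       -> [50]
bipush 4   -> [50, 4]
iadd       -> [54]
bipush 12  -> [54, 12]
isub       -> [42]
bipush 4   -> [42, 4]
isub       -> [38]
bipush 2   -> [38, 2]
iadd       -> [40]
ineg       -> [-40]

-40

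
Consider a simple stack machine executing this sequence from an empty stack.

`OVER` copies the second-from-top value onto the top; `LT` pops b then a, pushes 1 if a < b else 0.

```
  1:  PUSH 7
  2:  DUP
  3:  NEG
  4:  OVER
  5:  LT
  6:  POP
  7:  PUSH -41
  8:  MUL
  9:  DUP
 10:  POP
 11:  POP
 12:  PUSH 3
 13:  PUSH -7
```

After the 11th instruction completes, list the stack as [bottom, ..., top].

PUSH 7   -> 7
DUP      -> 7 7
NEG      -> 7 -7
OVER     -> 7 -7 7
LT       -> 7 1
POP      -> 7
PUSH -41 -> 7 -41
MUL      -> -287
DUP      -> -287 -287
POP      -> -287
POP      -> (empty)

[]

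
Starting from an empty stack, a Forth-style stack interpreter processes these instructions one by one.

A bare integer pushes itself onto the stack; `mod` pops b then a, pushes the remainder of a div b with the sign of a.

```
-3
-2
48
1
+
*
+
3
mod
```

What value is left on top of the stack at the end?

-3   [-3]
-2   [-3, -2]
48   [-3, -2, 48]
1    [-3, -2, 48, 1]
+    [-3, -2, 49]
*    [-3, -98]
+    [-101]
3    [-101, 3]
mod  [-2]

-2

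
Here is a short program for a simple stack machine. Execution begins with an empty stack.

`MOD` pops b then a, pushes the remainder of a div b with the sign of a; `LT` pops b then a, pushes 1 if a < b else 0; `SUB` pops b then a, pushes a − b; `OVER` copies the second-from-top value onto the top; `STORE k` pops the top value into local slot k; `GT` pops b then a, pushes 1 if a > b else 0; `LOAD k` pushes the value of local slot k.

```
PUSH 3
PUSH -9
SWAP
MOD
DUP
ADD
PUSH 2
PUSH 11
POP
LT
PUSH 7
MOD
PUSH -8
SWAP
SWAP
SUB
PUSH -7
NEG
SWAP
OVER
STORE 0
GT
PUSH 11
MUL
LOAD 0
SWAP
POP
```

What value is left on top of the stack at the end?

PUSH 3  -> [3]
PUSH -9 -> [3, -9]
SWAP    -> [-9, 3]
MOD     -> [0]
DUP     -> [0, 0]
ADD     -> [0]
PUSH 2  -> [0, 2]
PUSH 11 -> [0, 2, 11]
POP     -> [0, 2]
LT      -> [1]
PUSH 7  -> [1, 7]
MOD     -> [1]
PUSH -8 -> [1, -8]
SWAP    -> [-8, 1]
SWAP    -> [1, -8]
SUB     -> [9]
PUSH -7 -> [9, -7]
NEG     -> [9, 7]
SWAP    -> [7, 9]
OVER    -> [7, 9, 7]
STORE 0 -> [7, 9]
GT      -> [0]
PUSH 11 -> [0, 11]
MUL     -> [0]
LOAD 0  -> [0, 7]
SWAP    -> [7, 0]
POP     -> [7]

7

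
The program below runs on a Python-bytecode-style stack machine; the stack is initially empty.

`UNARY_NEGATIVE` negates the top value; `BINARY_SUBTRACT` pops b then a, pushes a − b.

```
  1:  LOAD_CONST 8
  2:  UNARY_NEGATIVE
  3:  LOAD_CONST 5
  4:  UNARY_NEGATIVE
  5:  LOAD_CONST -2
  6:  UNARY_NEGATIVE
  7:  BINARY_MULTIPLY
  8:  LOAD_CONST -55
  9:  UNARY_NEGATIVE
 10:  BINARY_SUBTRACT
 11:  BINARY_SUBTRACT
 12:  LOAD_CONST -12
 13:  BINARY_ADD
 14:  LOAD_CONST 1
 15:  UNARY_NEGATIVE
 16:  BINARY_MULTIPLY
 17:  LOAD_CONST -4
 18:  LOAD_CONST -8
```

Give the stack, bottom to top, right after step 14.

LOAD_CONST 8     8
UNARY_NEGATIVE   -8
LOAD_CONST 5     -8 5
UNARY_NEGATIVE   -8 -5
LOAD_CONST -2    -8 -5 -2
UNARY_NEGATIVE   -8 -5 2
BINARY_MULTIPLY  -8 -10
LOAD_CONST -55   -8 -10 -55
UNARY_NEGATIVE   -8 -10 55
BINARY_SUBTRACT  -8 -65
BINARY_SUBTRACT  57
LOAD_CONST -12   57 -12
BINARY_ADD       45
LOAD_CONST 1     45 1

[45, 1]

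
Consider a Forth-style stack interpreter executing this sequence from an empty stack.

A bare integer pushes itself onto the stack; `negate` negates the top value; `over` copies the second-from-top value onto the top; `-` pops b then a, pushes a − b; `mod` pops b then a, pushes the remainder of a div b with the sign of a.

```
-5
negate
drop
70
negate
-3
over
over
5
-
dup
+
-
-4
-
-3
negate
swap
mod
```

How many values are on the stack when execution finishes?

3

-5     -> -5
negate -> 5
drop   -> (empty)
70     -> 70
negate -> -70
-3     -> -70 -3
over   -> -70 -3 -70
over   -> -70 -3 -70 -3
5      -> -70 -3 -70 -3 5
-      -> -70 -3 -70 -8
dup    -> -70 -3 -70 -8 -8
+      -> -70 -3 -70 -16
-      -> -70 -3 -54
-4     -> -70 -3 -54 -4
-      -> -70 -3 -50
-3     -> -70 -3 -50 -3
negate -> -70 -3 -50 3
swap   -> -70 -3 3 -50
mod    -> -70 -3 3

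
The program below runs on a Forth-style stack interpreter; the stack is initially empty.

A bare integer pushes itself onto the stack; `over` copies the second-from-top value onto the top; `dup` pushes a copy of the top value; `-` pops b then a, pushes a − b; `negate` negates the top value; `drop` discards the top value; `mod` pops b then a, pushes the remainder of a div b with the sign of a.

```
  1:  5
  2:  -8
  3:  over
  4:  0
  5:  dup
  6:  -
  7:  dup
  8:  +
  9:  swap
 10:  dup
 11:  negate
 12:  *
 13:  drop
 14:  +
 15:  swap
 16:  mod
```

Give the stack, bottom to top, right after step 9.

[5, -8, 0, 5]

5    -> 5
-8   -> 5 -8
over -> 5 -8 5
0    -> 5 -8 5 0
dup  -> 5 -8 5 0 0
-    -> 5 -8 5 0
dup  -> 5 -8 5 0 0
+    -> 5 -8 5 0
swap -> 5 -8 0 5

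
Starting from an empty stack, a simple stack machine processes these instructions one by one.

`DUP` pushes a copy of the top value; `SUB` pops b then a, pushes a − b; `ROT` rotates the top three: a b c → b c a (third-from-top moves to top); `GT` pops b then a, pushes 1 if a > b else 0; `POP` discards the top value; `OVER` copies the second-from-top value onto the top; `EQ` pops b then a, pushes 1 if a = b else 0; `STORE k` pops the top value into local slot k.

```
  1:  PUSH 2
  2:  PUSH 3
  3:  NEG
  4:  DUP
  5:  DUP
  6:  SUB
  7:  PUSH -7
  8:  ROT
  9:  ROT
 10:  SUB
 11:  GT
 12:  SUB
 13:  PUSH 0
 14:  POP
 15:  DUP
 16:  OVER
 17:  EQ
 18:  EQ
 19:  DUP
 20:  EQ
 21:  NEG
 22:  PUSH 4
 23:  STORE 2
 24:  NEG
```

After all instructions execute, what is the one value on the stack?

1

PUSH 2   [2]
PUSH 3   [2, 3]
NEG      [2, -3]
DUP      [2, -3, -3]
DUP      [2, -3, -3, -3]
SUB      [2, -3, 0]
PUSH -7  [2, -3, 0, -7]
ROT      [2, 0, -7, -3]
ROT      [2, -7, -3, 0]
SUB      [2, -7, -3]
GT       [2, 0]
SUB      [2]
PUSH 0   [2, 0]
POP      [2]
DUP      [2, 2]
OVER     [2, 2, 2]
EQ       [2, 1]
EQ       [0]
DUP      [0, 0]
EQ       [1]
NEG      [-1]
PUSH 4   [-1, 4]
STORE 2  [-1]
NEG      [1]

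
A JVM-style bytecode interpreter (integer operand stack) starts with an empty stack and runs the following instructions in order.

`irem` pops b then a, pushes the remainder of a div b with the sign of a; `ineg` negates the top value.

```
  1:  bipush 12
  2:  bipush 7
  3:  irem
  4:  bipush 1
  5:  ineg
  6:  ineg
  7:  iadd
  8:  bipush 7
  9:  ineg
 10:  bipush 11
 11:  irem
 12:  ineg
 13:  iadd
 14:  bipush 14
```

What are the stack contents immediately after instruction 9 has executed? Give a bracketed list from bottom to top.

bipush 12  12
bipush 7   12 7
irem       5
bipush 1   5 1
ineg       5 -1
ineg       5 1
iadd       6
bipush 7   6 7
ineg       6 -7

[6, -7]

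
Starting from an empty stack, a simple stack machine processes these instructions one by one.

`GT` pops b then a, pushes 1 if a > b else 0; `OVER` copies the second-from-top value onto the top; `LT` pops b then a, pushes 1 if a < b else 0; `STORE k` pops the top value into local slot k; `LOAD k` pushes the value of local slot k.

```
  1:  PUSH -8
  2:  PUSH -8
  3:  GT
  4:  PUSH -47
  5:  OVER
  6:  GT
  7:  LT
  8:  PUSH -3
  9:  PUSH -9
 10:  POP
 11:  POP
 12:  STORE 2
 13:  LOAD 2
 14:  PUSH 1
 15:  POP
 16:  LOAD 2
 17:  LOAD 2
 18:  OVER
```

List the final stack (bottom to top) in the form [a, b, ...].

[0, 0, 0, 0]

PUSH -8  → [-8]
PUSH -8  → [-8, -8]
GT       → [0]
PUSH -47 → [0, -47]
OVER     → [0, -47, 0]
GT       → [0, 0]
LT       → [0]
PUSH -3  → [0, -3]
PUSH -9  → [0, -3, -9]
POP      → [0, -3]
POP      → [0]
STORE 2  → []
LOAD 2   → [0]
PUSH 1   → [0, 1]
POP      → [0]
LOAD 2   → [0, 0]
LOAD 2   → [0, 0, 0]
OVER     → [0, 0, 0, 0]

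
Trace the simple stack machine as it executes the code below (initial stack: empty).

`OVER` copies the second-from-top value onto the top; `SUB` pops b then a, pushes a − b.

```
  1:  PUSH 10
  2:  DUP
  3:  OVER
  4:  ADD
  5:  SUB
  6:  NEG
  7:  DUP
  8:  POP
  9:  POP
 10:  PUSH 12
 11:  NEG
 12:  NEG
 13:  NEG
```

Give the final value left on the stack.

PUSH 10 -> 10
DUP     -> 10 10
OVER    -> 10 10 10
ADD     -> 10 20
SUB     -> -10
NEG     -> 10
DUP     -> 10 10
POP     -> 10
POP     -> (empty)
PUSH 12 -> 12
NEG     -> -12
NEG     -> 12
NEG     -> -12

-12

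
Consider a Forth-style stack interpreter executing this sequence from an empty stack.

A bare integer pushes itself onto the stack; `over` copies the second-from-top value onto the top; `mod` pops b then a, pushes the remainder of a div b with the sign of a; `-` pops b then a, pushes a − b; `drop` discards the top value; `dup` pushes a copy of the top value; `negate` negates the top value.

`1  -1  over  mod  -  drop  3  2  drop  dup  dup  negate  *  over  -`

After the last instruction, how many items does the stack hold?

2

1      → [1]
-1     → [1, -1]
over   → [1, -1, 1]
mod    → [1, 0]
-      → [1]
drop   → []
3      → [3]
2      → [3, 2]
drop   → [3]
dup    → [3, 3]
dup    → [3, 3, 3]
negate → [3, 3, -3]
*      → [3, -9]
over   → [3, -9, 3]
-      → [3, -12]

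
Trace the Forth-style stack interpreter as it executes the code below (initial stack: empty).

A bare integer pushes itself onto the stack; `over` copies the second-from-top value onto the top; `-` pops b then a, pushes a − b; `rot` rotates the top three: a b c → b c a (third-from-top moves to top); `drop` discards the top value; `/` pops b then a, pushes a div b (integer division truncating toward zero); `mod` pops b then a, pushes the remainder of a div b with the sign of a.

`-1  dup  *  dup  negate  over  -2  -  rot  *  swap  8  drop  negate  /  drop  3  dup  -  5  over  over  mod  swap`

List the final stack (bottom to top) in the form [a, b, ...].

[0, 0, 5]

-1     → -1
dup    → -1 -1
*      → 1
dup    → 1 1
negate → 1 -1
over   → 1 -1 1
-2     → 1 -1 1 -2
-      → 1 -1 3
rot    → -1 3 1
*      → -1 3
swap   → 3 -1
8      → 3 -1 8
drop   → 3 -1
negate → 3 1
/      → 3
drop   → (empty)
3      → 3
dup    → 3 3
-      → 0
5      → 0 5
over   → 0 5 0
over   → 0 5 0 5
mod    → 0 5 0
swap   → 0 0 5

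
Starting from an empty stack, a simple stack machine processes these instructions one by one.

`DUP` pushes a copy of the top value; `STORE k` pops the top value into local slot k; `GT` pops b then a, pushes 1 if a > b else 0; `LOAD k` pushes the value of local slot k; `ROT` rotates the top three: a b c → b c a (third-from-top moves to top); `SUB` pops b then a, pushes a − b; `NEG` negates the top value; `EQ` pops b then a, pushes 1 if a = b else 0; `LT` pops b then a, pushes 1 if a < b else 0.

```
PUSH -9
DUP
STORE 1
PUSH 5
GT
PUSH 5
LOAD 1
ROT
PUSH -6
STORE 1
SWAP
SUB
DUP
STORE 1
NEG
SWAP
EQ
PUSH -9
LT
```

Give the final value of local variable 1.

9

PUSH -9 -> -9
DUP     -> -9 -9
STORE 1 -> -9
PUSH 5  -> -9 5
GT      -> 0
PUSH 5  -> 0 5
LOAD 1  -> 0 5 -9
ROT     -> 5 -9 0
PUSH -6 -> 5 -9 0 -6
STORE 1 -> 5 -9 0
SWAP    -> 5 0 -9
SUB     -> 5 9
DUP     -> 5 9 9
STORE 1 -> 5 9
NEG     -> 5 -9
SWAP    -> -9 5
EQ      -> 0
PUSH -9 -> 0 -9
LT      -> 0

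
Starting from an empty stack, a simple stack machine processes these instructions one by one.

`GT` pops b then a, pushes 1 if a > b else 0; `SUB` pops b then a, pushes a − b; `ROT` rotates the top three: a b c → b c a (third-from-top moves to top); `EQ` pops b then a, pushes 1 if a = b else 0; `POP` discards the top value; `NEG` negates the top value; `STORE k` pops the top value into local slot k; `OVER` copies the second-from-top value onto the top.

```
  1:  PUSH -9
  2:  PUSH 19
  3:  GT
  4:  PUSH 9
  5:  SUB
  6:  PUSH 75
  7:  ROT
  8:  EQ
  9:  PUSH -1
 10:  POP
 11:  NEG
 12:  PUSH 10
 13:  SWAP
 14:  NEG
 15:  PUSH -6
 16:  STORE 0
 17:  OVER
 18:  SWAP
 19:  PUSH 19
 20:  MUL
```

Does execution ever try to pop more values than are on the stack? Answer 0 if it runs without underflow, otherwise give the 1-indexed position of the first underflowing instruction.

PUSH -9 → -9
PUSH 19 → -9 19
GT      → 0
PUSH 9  → 0 9
SUB     → -9
PUSH 75 → -9 75
ROT  — needs 3 operands, stack has 2 → underflow

7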